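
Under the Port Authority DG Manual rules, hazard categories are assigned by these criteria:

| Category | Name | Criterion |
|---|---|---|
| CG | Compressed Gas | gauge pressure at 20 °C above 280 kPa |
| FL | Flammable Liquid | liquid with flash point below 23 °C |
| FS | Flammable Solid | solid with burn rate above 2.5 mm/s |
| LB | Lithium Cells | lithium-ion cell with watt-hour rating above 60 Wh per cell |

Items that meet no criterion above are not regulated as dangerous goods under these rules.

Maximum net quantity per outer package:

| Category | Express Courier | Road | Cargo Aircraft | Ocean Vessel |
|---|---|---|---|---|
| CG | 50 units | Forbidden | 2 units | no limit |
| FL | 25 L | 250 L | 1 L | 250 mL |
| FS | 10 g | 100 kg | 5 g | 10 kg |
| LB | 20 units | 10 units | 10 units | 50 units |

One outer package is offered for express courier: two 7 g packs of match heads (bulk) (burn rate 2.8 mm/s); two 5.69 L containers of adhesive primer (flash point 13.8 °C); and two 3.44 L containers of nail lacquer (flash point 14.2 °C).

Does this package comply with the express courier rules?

No

With burn rate 2.8 mm/s (> 2.5 mm/s), the match heads (bulk) fall in Category FS.
The adhesive primer has flash point 13.8 °C, which is < 23 °C, so it is Category FL (Flammable Liquid).
Nail lacquer: flash point 14.2 °C < 23 °C → Category FL (Flammable Liquid).
Category FL net quantity: (two 5.69 L containers = 11.38 L) + (two 3.44 L containers = 6.88 L) = 18.26 L.
18.26 L ≤ 25 L (express courier limit, Category FL) — within limit.
Category FS quantity: two 7 g packs = 14 g.
14 g > 10 g (express courier limit, Category FS) — over the limit.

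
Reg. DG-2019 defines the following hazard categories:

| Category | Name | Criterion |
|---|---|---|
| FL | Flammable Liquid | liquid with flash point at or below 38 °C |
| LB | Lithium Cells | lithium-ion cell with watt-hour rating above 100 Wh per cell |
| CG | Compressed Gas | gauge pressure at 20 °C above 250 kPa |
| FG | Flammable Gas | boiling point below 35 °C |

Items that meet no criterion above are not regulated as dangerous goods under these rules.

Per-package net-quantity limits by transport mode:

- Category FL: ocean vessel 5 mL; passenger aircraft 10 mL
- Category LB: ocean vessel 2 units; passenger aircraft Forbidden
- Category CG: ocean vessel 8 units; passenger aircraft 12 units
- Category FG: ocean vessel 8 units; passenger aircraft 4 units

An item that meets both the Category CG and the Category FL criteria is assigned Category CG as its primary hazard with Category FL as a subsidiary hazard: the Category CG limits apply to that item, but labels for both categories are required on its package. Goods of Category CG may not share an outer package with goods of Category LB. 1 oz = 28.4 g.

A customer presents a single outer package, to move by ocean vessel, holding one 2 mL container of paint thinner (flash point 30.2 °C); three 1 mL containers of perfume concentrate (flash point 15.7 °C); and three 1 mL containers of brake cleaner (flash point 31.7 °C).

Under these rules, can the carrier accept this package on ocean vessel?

With flash point 30.2 °C (≤ 38 °C), the paint thinner falls in Category FL.
With flash point 15.7 °C (≤ 38 °C), the perfume concentrate falls in Category FL.
Flash point 31.7 °C meets the Category FL criterion (Flammable Liquid), so the brake cleaner is Category FL.
Category FL net quantity: 2 mL + (three 1 mL containers = 3 mL) + (three 1 mL containers = 3 mL) = 8 mL.
That exceeds the Category FL ocean vessel limit of 5 mL.

No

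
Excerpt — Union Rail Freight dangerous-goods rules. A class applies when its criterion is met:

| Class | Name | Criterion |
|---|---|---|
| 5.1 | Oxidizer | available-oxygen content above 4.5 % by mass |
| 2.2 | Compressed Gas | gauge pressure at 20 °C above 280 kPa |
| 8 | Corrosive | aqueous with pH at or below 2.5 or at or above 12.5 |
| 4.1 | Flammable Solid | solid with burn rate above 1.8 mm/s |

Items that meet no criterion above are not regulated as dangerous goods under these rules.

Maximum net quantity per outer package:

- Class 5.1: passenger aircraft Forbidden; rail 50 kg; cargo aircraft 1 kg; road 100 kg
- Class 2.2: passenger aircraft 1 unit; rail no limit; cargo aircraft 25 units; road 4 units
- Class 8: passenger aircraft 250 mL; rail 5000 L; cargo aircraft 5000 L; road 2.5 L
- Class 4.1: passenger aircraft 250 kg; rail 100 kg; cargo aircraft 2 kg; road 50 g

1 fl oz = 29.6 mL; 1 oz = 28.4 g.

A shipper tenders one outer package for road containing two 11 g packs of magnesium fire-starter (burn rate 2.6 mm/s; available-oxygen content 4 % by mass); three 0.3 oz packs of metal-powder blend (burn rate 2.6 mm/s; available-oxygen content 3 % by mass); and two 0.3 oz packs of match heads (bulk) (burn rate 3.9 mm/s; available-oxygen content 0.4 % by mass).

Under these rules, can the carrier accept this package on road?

Burn rate 2.6 mm/s meets the Class 4.1 criterion (Flammable Solid), so the magnesium fire-starter is Class 4.1.
Metal-powder blend: burn rate 2.6 mm/s > 1.8 mm/s → Class 4.1 (Flammable Solid).
Match heads (bulk): burn rate 3.9 mm/s > 1.8 mm/s → Class 4.1 (Flammable Solid).
Class 4.1 net quantity: (two 11 g packs = 22 g) + (three 0.3 oz packs = 25.56 g) + (two 0.3 oz packs = 17.04 g) = 64.6 g.
That exceeds the Class 4.1 road limit of 50 g.

No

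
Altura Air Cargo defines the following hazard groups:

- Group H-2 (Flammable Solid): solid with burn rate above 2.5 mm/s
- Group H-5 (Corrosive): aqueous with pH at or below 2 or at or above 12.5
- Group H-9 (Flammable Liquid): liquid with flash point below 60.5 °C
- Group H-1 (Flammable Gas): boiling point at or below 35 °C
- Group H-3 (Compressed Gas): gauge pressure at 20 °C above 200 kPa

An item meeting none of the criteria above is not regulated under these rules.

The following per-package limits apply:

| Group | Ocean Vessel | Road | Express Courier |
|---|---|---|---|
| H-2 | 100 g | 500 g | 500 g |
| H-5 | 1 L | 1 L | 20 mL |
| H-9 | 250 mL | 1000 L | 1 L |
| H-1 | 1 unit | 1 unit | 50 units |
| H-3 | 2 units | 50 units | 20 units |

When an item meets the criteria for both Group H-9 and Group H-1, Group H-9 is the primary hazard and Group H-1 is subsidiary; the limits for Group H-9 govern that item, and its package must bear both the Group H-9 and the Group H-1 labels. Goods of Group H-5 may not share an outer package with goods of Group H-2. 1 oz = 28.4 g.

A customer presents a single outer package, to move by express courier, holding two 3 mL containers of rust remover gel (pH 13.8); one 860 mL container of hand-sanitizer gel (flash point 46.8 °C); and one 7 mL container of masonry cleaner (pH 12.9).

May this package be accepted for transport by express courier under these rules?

pH 13.8 meets the Group H-5 criterion (Corrosive), so the rust remover gel is Group H-5.
The hand-sanitizer gel has flash point 46.8 °C, which is < 60.5 °C, so it is Group H-9 (Flammable Liquid).
pH 12.9 meets the Group H-5 criterion (Corrosive), so the masonry cleaner is Group H-5.
Total Group H-5: (two 3 mL containers = 6 mL) + 7 mL = 13 mL.
13 mL is within the express courier limit of 20 mL for Group H-5.
Group H-9 quantity: 860 mL.
That is within the Group H-9 express courier limit of 1 L.
The segregation rule (Group H-5 with Group H-2) does not apply to Group H-5 with Group H-9.
Every hazard group is within its express courier limit and no segregation rule is violated.

Yes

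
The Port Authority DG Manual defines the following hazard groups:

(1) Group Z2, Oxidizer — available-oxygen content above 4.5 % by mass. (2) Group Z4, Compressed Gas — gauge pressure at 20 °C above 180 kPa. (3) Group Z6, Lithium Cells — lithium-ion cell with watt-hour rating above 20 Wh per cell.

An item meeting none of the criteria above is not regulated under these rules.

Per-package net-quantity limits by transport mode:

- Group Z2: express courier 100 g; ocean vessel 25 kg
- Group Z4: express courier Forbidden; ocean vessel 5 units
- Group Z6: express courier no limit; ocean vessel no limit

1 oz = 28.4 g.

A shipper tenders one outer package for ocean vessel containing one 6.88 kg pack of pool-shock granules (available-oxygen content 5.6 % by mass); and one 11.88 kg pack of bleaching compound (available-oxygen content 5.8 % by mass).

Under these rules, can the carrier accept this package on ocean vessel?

Pool-shock granules: available-oxygen content 5.6 % by mass > 4.5 % by mass → Group Z2 (Oxidizer).
The bleaching compound has available-oxygen content 5.8 % by mass, which is > 4.5 % by mass, so it is Group Z2 (Oxidizer).
Group Z2 net quantity: 6.88 kg + 11.88 kg = 18.76 kg.
18.76 kg is within the ocean vessel limit of 25 kg for Group Z2.

Yes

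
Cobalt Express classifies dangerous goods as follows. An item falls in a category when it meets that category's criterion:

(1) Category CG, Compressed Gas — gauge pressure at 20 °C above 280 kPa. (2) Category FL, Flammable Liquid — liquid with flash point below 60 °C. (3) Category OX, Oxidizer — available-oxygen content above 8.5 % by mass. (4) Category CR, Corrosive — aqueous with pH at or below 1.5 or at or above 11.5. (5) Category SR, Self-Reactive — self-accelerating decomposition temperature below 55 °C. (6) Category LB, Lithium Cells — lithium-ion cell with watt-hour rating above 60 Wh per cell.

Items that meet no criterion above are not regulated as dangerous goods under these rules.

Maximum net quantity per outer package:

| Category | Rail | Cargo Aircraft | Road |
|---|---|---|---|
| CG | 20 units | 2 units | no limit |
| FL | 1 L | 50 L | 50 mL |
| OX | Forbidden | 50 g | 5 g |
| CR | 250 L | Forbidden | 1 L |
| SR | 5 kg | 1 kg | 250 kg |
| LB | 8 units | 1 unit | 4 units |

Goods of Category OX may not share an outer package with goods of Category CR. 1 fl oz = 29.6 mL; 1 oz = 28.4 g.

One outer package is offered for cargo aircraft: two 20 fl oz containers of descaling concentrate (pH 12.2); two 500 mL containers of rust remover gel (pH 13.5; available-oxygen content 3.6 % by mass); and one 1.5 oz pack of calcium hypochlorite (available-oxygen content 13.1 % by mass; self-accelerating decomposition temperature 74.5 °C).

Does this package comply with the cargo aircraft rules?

No

pH 12.2 meets the Category CR criterion (Corrosive), so the descaling concentrate is Category CR.
pH 13.5 meets the Category CR criterion (Corrosive), so the rust remover gel is Category CR.
The calcium hypochlorite has available-oxygen content 13.1 % by mass, which is > 8.5 % by mass, so it is Category OX (Oxidizer).
Category OX quantity: one 1.5 oz pack = 42.6 g.
42.6 g ≤ 50 g (cargo aircraft limit, Category OX) — within limit.
Total Category CR: (two 20 fl oz containers = 1.184 L) + (two 500 mL containers = 1 L) = 2.184 L.
Category CR is Forbidden by cargo aircraft.
Category OX and Category CR may not share an outer package.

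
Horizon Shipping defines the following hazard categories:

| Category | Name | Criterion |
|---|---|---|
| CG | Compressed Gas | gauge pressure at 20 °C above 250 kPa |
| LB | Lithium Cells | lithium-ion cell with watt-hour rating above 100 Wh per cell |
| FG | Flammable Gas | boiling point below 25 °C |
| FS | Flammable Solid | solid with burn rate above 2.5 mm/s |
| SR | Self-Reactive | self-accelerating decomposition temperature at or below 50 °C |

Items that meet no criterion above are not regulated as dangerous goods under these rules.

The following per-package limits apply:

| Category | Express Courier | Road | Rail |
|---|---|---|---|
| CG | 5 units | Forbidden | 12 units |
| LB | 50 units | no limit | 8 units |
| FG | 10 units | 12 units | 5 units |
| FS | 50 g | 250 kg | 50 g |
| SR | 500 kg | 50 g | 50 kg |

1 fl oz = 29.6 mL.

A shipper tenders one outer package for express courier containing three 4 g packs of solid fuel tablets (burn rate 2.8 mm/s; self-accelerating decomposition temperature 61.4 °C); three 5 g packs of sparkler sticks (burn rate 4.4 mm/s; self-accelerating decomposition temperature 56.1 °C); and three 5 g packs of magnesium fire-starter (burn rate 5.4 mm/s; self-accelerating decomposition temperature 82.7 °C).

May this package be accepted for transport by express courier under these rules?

Solid fuel tablets: burn rate 2.8 mm/s > 2.5 mm/s → Category FS (Flammable Solid).
With burn rate 4.4 mm/s (> 2.5 mm/s), the sparkler sticks fall in Category FS.
Burn rate 5.4 mm/s meets the Category FS criterion (Flammable Solid), so the magnesium fire-starter is Category FS.
Total Category FS: (three 4 g packs = 12 g) + (three 5 g packs = 15 g) + (three 5 g packs = 15 g) = 42 g.
42 g is within the express courier limit of 50 g for Category FS.

Yes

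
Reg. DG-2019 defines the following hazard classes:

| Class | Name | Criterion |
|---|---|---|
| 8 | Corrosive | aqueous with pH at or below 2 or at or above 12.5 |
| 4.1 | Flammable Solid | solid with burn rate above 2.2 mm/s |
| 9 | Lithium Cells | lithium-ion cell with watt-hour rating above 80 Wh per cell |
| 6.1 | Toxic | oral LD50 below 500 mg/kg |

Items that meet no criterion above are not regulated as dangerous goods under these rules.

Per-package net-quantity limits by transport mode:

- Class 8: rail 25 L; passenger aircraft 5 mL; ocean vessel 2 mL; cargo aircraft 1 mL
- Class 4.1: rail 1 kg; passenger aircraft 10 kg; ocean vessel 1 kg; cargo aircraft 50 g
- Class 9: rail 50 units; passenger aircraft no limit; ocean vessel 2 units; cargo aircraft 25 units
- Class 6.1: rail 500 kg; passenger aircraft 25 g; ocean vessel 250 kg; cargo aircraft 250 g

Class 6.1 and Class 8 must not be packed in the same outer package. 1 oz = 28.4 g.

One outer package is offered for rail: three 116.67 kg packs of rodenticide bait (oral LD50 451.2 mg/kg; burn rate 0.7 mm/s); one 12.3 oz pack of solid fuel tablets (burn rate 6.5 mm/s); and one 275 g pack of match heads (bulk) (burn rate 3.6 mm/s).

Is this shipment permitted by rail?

The rodenticide bait has oral LD50 451.2 mg/kg, which is < 500 mg/kg, so it is Class 6.1 (Toxic).
The solid fuel tablets have burn rate 6.5 mm/s, which is > 2.2 mm/s, so they are Class 4.1 (Flammable Solid).
With burn rate 3.6 mm/s (> 2.2 mm/s), the match heads (bulk) fall in Class 4.1.
Class 4.1 net quantity: (one 12.3 oz pack = 349.32 g) + 275 g = 624.32 g.
That is within the Class 4.1 rail limit of 1 kg.
Class 6.1 quantity: three 116.67 kg packs = 350.01 kg.
That is within the Class 6.1 rail limit of 500 kg.
The segregation rule (Class 6.1 with Class 8) does not apply to Class 4.1 with Class 6.1.
Every hazard class is within its rail limit and no segregation rule is violated.

Yes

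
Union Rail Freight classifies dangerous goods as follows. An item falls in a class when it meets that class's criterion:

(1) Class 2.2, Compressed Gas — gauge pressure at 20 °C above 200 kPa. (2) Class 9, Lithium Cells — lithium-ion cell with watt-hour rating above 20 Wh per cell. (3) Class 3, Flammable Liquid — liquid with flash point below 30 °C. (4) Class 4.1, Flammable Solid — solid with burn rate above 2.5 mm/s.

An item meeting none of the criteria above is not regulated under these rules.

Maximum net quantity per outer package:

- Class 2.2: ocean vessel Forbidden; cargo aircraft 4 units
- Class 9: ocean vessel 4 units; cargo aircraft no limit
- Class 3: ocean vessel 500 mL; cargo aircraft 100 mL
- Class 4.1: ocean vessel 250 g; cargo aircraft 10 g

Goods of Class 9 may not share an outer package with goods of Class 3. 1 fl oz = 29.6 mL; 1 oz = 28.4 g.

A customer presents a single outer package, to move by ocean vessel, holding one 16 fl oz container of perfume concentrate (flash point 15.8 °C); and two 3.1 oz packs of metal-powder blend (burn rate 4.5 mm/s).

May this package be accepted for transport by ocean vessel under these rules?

The perfume concentrate has flash point 15.8 °C, which is < 30 °C, so it is Class 3 (Flammable Liquid).
Burn rate 4.5 mm/s meets the Class 4.1 criterion (Flammable Solid), so the metal-powder blend is Class 4.1.
Class 4.1 quantity: two 3.1 oz packs = 176.08 g.
176.08 g is within the ocean vessel limit of 250 g for Class 4.1.
Class 3 quantity: one 16 fl oz container = 473.6 mL.
473.6 mL ≤ 500 mL (ocean vessel limit, Class 3) — within limit.
The segregation rule (Class 9 with Class 3) does not apply to Class 4.1 with Class 3.
Every hazard class is within its ocean vessel limit and no segregation rule is violated.

Yes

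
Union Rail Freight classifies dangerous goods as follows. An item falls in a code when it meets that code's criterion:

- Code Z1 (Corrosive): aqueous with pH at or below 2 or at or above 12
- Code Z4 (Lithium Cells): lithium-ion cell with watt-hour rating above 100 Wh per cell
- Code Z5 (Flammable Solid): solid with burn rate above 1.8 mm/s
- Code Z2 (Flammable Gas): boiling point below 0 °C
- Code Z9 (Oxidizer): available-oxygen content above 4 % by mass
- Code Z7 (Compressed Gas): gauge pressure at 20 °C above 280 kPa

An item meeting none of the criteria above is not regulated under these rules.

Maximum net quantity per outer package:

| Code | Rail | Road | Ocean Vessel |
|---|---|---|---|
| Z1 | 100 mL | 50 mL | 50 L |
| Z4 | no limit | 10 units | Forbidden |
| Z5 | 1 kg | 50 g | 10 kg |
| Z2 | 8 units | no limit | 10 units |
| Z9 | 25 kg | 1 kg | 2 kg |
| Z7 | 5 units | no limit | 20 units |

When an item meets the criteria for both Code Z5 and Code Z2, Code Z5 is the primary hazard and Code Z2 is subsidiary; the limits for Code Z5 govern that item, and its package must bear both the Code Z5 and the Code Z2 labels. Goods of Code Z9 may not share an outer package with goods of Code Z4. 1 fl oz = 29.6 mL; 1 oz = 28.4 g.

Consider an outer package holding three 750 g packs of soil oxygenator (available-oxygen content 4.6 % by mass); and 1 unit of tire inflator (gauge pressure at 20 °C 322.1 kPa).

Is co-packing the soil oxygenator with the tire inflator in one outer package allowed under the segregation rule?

Soil oxygenator: available-oxygen content 4.6 % by mass > 4 % by mass → Code Z9 (Oxidizer).
The tire inflator has gauge pressure at 20 °C 322.1 kPa, which is > 280 kPa, so it is Code Z7 (Compressed Gas).
No segregation rule bars Code Z9 with Code Z7.

Yes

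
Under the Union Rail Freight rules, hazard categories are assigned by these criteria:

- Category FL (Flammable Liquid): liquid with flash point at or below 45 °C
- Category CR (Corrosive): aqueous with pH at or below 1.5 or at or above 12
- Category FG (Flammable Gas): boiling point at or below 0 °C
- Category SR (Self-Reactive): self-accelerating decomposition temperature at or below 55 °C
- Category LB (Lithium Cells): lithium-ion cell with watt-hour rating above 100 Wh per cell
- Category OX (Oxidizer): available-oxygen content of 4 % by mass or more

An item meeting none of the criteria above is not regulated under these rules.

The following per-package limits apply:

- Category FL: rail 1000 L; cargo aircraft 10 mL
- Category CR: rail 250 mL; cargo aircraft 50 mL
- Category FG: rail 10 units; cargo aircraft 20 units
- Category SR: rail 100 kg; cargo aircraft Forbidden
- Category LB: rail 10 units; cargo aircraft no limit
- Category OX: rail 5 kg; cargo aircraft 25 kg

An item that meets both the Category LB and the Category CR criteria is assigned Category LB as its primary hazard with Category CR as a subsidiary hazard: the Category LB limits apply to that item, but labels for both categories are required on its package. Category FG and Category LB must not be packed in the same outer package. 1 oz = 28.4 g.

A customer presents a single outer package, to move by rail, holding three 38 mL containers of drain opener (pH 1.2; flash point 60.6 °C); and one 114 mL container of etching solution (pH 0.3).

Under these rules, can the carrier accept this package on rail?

The drain opener has pH 1.2, which is ≤ 1.5, so it is Category CR (Corrosive).
With pH 0.3 (≤ 1.5), the etching solution falls in Category CR.
Category CR net quantity: (three 38 mL containers = 114 mL) + 114 mL = 228 mL.
228 mL ≤ 250 mL (rail limit, Category CR) — within limit.

Yes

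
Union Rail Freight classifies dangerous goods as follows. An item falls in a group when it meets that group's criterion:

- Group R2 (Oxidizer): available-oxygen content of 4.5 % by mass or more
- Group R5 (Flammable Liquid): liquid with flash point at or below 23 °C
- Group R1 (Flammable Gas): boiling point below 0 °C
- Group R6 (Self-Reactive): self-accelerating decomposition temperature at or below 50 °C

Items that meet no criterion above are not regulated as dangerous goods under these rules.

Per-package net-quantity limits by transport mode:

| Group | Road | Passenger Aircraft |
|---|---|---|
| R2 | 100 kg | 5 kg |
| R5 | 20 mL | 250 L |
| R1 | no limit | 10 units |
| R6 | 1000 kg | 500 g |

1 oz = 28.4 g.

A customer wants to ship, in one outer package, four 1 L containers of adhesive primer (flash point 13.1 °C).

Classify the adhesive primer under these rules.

Flash point 13.1 °C meets the Group R5 criterion (Flammable Liquid), so the adhesive primer is Group R5.

Group R5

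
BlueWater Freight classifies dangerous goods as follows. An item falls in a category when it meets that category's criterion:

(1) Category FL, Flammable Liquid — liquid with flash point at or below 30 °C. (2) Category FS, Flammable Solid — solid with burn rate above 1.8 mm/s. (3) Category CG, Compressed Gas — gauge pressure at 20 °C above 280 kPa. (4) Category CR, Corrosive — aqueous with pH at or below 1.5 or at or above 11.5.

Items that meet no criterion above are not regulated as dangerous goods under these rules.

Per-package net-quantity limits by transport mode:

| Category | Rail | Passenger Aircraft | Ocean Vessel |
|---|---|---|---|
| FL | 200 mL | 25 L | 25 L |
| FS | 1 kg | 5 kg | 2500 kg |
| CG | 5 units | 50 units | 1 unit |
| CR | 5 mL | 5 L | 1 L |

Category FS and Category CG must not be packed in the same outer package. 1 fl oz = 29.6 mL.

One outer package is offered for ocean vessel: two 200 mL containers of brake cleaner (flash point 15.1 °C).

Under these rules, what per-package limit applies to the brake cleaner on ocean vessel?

Flash point 15.1 °C meets the Category FL criterion (Flammable Liquid), so the brake cleaner is Category FL.
The ocean vessel limit for Category FL is 25 L.

25 L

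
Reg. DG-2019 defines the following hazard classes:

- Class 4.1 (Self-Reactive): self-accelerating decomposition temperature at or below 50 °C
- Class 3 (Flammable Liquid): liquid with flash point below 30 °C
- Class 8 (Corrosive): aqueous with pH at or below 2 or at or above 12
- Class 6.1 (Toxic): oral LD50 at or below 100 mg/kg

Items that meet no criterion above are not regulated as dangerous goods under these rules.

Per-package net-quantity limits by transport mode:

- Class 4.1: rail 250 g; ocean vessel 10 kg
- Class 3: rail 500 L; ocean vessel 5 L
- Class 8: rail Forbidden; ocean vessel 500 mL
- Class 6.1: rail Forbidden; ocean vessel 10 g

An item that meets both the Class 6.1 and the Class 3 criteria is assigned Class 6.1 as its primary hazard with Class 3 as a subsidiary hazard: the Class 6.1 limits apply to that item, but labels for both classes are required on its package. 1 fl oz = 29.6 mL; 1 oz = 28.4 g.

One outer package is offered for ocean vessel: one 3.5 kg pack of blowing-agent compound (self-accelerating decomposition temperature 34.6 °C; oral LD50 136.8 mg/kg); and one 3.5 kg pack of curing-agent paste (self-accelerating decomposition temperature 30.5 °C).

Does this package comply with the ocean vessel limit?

Yes

Self-accelerating decomposition temperature 34.6 °C meets the Class 4.1 criterion (Self-Reactive), so the blowing-agent compound is Class 4.1.
With self-accelerating decomposition temperature 30.5 °C (≤ 50 °C), the curing-agent paste falls in Class 4.1.
Class 4.1 net quantity: 3.5 kg + 3.5 kg = 7 kg.
That is within the Class 4.1 ocean vessel limit of 10 kg.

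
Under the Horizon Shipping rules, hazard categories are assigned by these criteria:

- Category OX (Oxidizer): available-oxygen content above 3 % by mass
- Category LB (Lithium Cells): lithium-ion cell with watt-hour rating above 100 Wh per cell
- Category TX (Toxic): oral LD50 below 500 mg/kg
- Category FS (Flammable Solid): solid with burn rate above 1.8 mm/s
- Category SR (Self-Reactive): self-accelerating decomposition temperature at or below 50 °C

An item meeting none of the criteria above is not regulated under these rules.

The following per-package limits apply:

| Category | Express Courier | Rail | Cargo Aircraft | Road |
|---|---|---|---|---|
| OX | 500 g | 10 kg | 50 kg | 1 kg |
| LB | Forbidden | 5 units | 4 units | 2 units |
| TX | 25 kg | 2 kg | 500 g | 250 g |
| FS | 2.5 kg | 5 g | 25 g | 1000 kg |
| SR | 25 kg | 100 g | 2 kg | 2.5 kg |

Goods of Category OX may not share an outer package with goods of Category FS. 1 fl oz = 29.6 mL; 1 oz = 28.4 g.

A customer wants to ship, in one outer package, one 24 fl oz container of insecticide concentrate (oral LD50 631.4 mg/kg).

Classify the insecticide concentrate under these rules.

oral LD50 631.4 mg/kg is not below 500 mg/kg, so Category TX does not apply.
No criterion is met, so the item is not regulated.

Not regulated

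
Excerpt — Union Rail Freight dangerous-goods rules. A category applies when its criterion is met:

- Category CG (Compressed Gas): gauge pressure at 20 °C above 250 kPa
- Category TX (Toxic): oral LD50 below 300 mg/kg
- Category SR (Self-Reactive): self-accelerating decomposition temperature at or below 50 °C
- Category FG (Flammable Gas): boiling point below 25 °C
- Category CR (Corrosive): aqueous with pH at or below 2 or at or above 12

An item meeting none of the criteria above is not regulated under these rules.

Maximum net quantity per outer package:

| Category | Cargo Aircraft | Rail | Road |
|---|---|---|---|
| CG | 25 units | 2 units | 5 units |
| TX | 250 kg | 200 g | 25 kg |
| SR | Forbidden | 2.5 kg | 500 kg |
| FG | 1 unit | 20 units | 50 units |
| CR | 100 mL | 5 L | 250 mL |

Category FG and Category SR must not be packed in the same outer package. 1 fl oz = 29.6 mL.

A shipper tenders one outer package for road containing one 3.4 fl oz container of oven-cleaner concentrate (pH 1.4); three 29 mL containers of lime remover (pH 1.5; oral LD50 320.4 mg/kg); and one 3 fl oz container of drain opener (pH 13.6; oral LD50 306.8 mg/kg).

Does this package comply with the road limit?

No

With pH 1.4 (≤ 2), the oven-cleaner concentrate falls in Category CR.
Lime remover: pH 1.5 ≤ 2 → Category CR (Corrosive).
With pH 13.6 (≥ 12), the drain opener falls in Category CR.
Category CR net quantity: (one 3.4 fl oz container = 100.64 mL) + (three 29 mL containers = 87 mL) + (one 3 fl oz container = 88.8 mL) = 276.44 mL.
276.44 mL exceeds the road limit of 250 mL for Category CR.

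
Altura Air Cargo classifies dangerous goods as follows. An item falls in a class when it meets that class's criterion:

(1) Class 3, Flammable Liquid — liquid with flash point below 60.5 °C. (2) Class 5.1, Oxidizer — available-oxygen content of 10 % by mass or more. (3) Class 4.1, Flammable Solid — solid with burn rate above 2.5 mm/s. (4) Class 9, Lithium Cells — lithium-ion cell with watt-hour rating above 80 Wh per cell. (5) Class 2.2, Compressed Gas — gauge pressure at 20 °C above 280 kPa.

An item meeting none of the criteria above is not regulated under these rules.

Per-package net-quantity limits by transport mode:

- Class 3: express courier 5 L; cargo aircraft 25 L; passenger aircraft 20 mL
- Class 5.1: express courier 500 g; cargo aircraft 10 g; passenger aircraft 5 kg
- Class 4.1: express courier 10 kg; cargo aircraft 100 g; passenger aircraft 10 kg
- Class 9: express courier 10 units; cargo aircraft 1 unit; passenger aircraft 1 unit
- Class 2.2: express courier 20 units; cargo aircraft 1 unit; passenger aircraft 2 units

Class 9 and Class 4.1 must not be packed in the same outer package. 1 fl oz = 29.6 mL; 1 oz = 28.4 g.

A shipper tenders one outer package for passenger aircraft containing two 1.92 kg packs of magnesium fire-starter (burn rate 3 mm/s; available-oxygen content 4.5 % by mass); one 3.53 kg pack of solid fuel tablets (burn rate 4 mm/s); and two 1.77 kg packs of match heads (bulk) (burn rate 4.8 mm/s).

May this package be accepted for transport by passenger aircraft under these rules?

Magnesium fire-starter: burn rate 3 mm/s > 2.5 mm/s → Class 4.1 (Flammable Solid).
Solid fuel tablets: burn rate 4 mm/s > 2.5 mm/s → Class 4.1 (Flammable Solid).
The match heads (bulk) have burn rate 4.8 mm/s, which is > 2.5 mm/s, so they are Class 4.1 (Flammable Solid).
Class 4.1 net quantity: (two 1.92 kg packs = 3.84 kg) + 3.53 kg + (two 1.77 kg packs = 3.54 kg) = 10.91 kg.
10.91 kg > 10 kg (passenger aircraft limit, Class 4.1) — over the limit.

No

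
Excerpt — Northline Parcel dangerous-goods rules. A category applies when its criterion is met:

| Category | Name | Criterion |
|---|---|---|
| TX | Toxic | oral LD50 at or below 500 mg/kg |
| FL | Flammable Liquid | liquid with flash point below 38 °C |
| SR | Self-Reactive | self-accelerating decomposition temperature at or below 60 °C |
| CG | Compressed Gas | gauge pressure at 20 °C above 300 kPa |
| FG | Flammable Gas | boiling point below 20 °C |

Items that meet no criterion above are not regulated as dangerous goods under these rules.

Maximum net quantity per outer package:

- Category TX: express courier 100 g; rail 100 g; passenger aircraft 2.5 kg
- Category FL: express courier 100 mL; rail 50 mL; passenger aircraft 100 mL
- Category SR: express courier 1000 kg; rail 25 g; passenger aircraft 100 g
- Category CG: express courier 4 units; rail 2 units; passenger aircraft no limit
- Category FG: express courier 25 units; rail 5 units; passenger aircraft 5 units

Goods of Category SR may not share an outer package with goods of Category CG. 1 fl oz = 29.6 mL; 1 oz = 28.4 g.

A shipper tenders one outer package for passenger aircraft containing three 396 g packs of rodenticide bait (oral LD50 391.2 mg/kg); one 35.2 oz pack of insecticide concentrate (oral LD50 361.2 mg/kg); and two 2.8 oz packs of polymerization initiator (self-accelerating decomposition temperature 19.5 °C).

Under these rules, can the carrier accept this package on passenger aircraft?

Rodenticide bait: oral LD50 391.2 mg/kg ≤ 500 mg/kg → Category TX (Toxic).
Oral LD50 361.2 mg/kg meets the Category TX criterion (Toxic), so the insecticide concentrate is Category TX.
Self-accelerating decomposition temperature 19.5 °C meets the Category SR criterion (Self-Reactive), so the polymerization initiator is Category SR.
Category TX net quantity: (three 396 g packs = 1.188 kg) + (one 35.2 oz pack = 999.68 g) = 2187.68 g.
That is within the Category TX passenger aircraft limit of 2.5 kg.
Category SR quantity: two 2.8 oz packs = 159.04 g.
159.04 g exceeds the passenger aircraft limit of 100 g for Category SR.
The segregation rule (Category SR with Category CG) does not apply to Category TX with Category SR.

No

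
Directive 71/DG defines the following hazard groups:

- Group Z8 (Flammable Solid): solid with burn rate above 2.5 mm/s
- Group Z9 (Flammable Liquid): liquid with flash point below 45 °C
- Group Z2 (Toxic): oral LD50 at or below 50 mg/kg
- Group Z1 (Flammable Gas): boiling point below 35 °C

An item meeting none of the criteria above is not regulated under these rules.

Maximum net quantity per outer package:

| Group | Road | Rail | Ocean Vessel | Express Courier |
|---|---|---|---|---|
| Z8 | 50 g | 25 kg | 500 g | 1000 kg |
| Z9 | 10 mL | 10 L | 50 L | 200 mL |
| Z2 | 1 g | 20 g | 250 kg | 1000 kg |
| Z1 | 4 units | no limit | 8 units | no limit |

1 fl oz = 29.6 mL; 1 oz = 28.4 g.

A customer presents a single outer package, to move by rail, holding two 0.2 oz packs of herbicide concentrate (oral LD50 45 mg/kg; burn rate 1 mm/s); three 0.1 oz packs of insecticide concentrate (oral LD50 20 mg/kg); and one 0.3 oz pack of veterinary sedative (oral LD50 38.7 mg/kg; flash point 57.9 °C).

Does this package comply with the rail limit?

Herbicide concentrate: oral LD50 45 mg/kg ≤ 50 mg/kg → Group Z2 (Toxic).
Oral LD50 20 mg/kg meets the Group Z2 criterion (Toxic), so the insecticide concentrate is Group Z2.
Oral LD50 38.7 mg/kg meets the Group Z2 criterion (Toxic), so the veterinary sedative is Group Z2.
Total Group Z2: (two 0.2 oz packs = 11.36 g) + (three 0.1 oz packs = 8.52 g) + (one 0.3 oz pack = 8.52 g) = 28.4 g.
28.4 g exceeds the rail limit of 20 g for Group Z2.

No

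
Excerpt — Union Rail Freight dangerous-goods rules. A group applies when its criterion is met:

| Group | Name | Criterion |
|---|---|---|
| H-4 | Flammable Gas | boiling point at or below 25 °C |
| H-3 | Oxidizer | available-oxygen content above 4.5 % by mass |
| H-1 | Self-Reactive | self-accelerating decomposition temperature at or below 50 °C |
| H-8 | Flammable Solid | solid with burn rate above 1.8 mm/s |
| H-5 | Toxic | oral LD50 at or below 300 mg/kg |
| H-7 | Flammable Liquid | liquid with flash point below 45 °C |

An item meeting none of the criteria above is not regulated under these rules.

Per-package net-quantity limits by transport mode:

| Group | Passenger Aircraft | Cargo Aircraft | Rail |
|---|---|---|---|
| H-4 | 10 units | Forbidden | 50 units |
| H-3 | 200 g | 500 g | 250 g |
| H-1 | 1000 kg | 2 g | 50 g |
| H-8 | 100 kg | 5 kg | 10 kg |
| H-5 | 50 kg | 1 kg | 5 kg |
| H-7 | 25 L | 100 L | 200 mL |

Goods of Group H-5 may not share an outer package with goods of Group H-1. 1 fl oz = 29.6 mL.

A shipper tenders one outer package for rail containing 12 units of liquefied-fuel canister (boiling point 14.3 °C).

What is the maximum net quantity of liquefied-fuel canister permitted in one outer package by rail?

50 units

The liquefied-fuel canister has boiling point 14.3 °C, which is ≤ 25 °C, so it is Group H-4 (Flammable Gas).
The rail limit for Group H-4 is 50 units.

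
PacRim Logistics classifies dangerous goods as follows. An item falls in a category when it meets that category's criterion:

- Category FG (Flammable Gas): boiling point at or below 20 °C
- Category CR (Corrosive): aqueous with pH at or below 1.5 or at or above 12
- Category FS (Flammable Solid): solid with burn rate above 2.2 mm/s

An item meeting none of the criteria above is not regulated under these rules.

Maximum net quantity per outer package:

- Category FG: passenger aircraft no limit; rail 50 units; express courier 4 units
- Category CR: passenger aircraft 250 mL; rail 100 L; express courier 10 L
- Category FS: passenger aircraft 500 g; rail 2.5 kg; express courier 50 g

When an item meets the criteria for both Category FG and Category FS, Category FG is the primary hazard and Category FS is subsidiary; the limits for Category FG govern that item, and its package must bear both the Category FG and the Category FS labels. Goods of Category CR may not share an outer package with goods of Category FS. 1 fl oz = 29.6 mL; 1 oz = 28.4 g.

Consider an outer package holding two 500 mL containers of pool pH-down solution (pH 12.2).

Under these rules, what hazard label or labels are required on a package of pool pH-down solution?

Category CR

The pool pH-down solution has pH 12.2, which is ≥ 12, so it is Category CR (Corrosive).
Only the Category CR label is required.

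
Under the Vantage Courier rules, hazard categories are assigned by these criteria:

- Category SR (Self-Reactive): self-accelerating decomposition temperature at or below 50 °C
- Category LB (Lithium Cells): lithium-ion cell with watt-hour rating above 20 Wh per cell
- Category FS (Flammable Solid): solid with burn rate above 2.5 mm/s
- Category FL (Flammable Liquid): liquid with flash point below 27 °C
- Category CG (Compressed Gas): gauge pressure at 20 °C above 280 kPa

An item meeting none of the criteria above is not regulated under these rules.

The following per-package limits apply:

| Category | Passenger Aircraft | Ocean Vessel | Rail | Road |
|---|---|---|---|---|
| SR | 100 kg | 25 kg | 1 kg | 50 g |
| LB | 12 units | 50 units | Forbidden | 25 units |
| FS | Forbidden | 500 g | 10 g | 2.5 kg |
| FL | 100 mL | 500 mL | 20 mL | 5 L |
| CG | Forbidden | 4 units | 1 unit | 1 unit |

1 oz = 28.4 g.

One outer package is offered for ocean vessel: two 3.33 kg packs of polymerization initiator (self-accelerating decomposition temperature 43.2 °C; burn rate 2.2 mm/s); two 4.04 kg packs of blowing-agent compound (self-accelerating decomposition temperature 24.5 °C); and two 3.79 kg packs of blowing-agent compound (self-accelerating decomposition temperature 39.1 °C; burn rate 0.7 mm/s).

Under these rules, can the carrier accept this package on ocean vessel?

The polymerization initiator has self-accelerating decomposition temperature 43.2 °C, which is ≤ 50 °C, so it is Category SR (Self-Reactive).
Self-accelerating decomposition temperature 24.5 °C meets the Category SR criterion (Self-Reactive), so the blowing-agent compound is Category SR.
The blowing-agent compound has self-accelerating decomposition temperature 39.1 °C, which is ≤ 50 °C, so it is Category SR (Self-Reactive).
Category SR net quantity: (two 3.33 kg packs = 6.66 kg) + (two 4.04 kg packs = 8.08 kg) + (two 3.79 kg packs = 7.58 kg) = 22.32 kg.
22.32 kg is within the ocean vessel limit of 25 kg for Category SR.

Yes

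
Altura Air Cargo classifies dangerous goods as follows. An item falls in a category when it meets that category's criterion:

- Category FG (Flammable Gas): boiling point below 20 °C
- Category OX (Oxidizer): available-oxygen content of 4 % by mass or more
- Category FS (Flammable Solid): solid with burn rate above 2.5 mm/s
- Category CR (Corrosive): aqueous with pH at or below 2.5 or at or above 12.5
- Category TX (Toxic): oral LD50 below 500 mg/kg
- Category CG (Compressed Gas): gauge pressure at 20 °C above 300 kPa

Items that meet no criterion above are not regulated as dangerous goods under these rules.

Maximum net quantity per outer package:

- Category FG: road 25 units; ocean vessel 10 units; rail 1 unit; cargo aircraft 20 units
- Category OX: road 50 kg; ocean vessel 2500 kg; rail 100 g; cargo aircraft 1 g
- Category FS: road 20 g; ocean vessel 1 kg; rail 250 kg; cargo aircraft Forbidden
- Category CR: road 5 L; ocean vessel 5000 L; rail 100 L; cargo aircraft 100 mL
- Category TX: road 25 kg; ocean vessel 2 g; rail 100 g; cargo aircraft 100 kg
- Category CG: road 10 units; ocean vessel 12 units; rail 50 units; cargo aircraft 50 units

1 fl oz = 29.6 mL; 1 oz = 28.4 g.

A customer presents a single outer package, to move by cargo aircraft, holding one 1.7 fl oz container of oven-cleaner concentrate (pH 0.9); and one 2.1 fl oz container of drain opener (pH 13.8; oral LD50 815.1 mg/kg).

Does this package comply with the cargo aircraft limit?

pH 0.9 meets the Category CR criterion (Corrosive), so the oven-cleaner concentrate is Category CR.
With pH 13.8 (≥ 12.5), the drain opener falls in Category CR.
Total Category CR: (one 1.7 fl oz container = 50.32 mL) + (one 2.1 fl oz container = 62.16 mL) = 112.48 mL.
That exceeds the Category CR cargo aircraft limit of 100 mL.

No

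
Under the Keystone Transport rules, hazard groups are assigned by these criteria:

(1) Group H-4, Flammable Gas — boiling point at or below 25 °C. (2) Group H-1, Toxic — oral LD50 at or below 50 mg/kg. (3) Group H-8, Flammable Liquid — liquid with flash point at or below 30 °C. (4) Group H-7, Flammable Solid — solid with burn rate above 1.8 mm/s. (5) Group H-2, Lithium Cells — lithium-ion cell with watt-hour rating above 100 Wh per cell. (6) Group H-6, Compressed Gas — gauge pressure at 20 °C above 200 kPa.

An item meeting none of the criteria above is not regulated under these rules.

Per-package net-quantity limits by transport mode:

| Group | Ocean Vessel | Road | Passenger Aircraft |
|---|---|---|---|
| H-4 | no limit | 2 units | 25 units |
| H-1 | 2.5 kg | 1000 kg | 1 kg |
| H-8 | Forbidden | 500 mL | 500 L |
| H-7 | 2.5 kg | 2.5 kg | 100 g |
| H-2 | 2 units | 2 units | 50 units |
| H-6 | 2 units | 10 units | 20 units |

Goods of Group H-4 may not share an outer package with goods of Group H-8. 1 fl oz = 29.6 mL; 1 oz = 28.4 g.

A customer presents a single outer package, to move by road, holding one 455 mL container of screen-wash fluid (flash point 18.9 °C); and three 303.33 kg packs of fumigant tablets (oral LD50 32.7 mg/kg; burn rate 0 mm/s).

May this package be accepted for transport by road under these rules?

Yes

The screen-wash fluid has flash point 18.9 °C, which is ≤ 30 °C, so it is Group H-8 (Flammable Liquid).
The fumigant tablets have oral LD50 32.7 mg/kg, which is ≤ 50 mg/kg, so they are Group H-1 (Toxic).
Group H-8 quantity: 455 mL.
455 mL ≤ 500 mL (road limit, Group H-8) — within limit.
Group H-1 quantity: three 303.33 kg packs = 909.99 kg.
909.99 kg ≤ 1000 kg (road limit, Group H-1) — within limit.
The segregation rule (Group H-4 with Group H-8) does not apply to Group H-8 with Group H-1.
Every hazard group is within its road limit and no segregation rule is violated.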